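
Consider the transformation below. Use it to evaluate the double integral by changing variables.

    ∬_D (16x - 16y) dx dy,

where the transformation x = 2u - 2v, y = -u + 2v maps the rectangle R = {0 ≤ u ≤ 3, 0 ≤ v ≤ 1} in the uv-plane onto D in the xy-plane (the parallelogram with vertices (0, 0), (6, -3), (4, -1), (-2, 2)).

Compute the Jacobian determinant of (x, y) with respect to (u, v):

    ∂(x,y)/∂(u,v) = | 2  -2 | = (2)(2) - (-2)(-1) = 2.
                   | -1  2 |

Its absolute value is |J| = 2 (the area scaling factor).

Substituting x = 2u - 2v, y = -u + 2v into the integrand,

    16x - 16y → 48u - 64v,

so the integral becomes

    ∬_R (48u - 64v) · |J| du dv = ∫_0^3 ∫_0^1 (96u - 128v) dv du.

Inner (v): 96u - 64.
Outer (u): 240.

Therefore ∬_D (16x - 16y) dx dy = 240.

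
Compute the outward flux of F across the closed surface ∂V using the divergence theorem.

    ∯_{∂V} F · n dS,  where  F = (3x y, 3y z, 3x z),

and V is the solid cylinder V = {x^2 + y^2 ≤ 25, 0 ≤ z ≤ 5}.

By the divergence theorem,

    ∯_{∂V} F · n dS = ∭_V (∇ · F) dV.

Compute the divergence:
    ∇ · F = ∂F_x/∂x + ∂F_y/∂y + ∂F_z/∂z = 3y + 3z + 3x = 3x + 3y + 3z.

In cylindrical coordinates, x = r cos(θ), y = r sin(θ), z = z, dV = r dr dθ dz, with 0 ≤ r ≤ 5, 0 ≤ θ ≤ 2π, 0 ≤ z ≤ 5.

The integrand, after substitution and multiplying by the volume element, becomes (3sqrt(2)r sin(θ + π/4) + 3z) · r, so

    ∭_V (∇·F) dV = ∫_0^{2π} ∫_0^{5} ∫_0^{5} (3sqrt(2)r sin(θ + π/4) + 3z) · r dz dr dθ.

Inner (z from 0 to 5): 15r (2sqrt(2)r sin(θ + π/4) + 5)/2.
Middle (r from 0 to 5): 625sqrt(2)sin(θ + π/4) + 1875/4.
Outer (θ from 0 to 2π): 1875π/2.

Therefore ∯_{∂V} F · n dS = 1875π/2.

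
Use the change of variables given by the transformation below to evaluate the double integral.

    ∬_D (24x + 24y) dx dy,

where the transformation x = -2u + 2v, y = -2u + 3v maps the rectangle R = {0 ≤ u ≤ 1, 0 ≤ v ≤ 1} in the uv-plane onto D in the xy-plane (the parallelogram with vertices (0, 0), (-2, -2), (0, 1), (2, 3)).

Compute the Jacobian determinant of (x, y) with respect to (u, v):

    ∂(x,y)/∂(u,v) = | -2  2 | = (-2)(3) - (2)(-2) = -2.
                   | -2  3 |

Its absolute value is |J| = 2 (the area scaling factor).

Substituting x = -2u + 2v, y = -2u + 3v into the integrand,

    24x + 24y → -96u + 120v,

so the integral becomes

    ∬_R (-96u + 120v) · |J| du dv = ∫_0^1 ∫_0^1 (-192u + 240v) dv du.

Inner (v): 120 - 192u.
Outer (u): 24.

Therefore ∬_D (24x + 24y) dx dy = 24.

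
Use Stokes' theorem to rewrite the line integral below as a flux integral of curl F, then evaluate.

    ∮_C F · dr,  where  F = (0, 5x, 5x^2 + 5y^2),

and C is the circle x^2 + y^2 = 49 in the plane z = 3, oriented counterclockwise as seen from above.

Let S be the flat disk x^2 + y^2 ≤ 49 in the plane z = 3, with upward unit normal n̂ = ẑ. By Stokes' theorem,

    ∮_C F · dr = ∬_S (∇ × F) · n̂ dS = ∬_D (curl F)_z dA,

where D is the disk x^2 + y^2 ≤ 49.

Compute the curl of F = (0, 5x, 5x^2 + 5y^2):
    (∇ × F)_x = ∂F_z/∂y - ∂F_y/∂z = 10y,
    (∇ × F)_y = ∂F_x/∂z - ∂F_z/∂x = -10x,
    (∇ × F)_z = ∂F_y/∂x - ∂F_x/∂y = 5.

On z = 3, (curl F)_z = 5.

Convert to polar (x = r cos θ, y = r sin θ, dA = r dr dθ); the integrand becomes 5, so

    ∬_D (curl F)_z dA = ∫_0^{2π} ∫_0^{7} (5) · r dr dθ.

Inner (r from 0 to 7): 245/2.
Outer (θ from 0 to 2π): 245π.

Therefore ∮_C F · dr = 245π.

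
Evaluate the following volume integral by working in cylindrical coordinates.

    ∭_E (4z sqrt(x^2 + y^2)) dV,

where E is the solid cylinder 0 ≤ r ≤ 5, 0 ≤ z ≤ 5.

In cylindrical coordinates, x = r cos(θ), y = r sin(θ), z = z, and dV = r dr dθ dz.

The integrand becomes 4r z, so

    ∭_E (4z sqrt(x^2 + y^2)) dV = ∫_{0}^{2π} ∫_{0}^{5} ∫_{0}^{5} (4r z) · r dz dr dθ.

Inner (z): 50r^2.
Middle (r from 0 to 5): 6250/3.
Outer (θ): 12500π/3.

Therefore the triple integral equals 12500π/3.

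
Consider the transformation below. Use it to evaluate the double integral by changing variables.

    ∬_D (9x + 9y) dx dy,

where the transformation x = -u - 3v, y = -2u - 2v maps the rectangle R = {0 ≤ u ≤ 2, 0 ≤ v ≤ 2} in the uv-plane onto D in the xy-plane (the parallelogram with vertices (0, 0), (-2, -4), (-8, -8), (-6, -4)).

Compute the Jacobian determinant of (x, y) with respect to (u, v):

    ∂(x,y)/∂(u,v) = | -1  -3 | = (-1)(-2) - (-3)(-2) = -4.
                   | -2  -2 |

Its absolute value is |J| = 4 (the area scaling factor).

Substituting x = -u - 3v, y = -2u - 2v into the integrand,

    9x + 9y → -27u - 45v,

so the integral becomes

    ∬_R (-27u - 45v) · |J| du dv = ∫_0^2 ∫_0^2 (-108u - 180v) dv du.

Inner (v): -216u - 360.
Outer (u): -1152.

Therefore ∬_D (9x + 9y) dx dy = -1152.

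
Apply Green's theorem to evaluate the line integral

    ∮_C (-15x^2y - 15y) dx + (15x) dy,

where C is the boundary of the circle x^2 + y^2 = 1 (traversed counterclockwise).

Green's theorem converts the closed line integral into a double integral over the enclosed region D:

    ∮_C P dx + Q dy = ∬_D (∂Q/∂x - ∂P/∂y) dA.

Here P = -15x^2y - 15y, Q = 15x, so

    ∂Q/∂x = 15,    ∂P/∂y = -15x^2 - 15,
    ∂Q/∂x - ∂P/∂y = 15x^2 + 30.

D is the region x^2 + y^2 ≤ 1. Evaluating the double integral:

In polar coordinates (x = r cos θ, y = r sin θ, dA = r dr dθ) the integrand becomes 15r^2cos(θ)^2 + 30, so

    ∬_D (15x^2 + 30) dA = ∫_0^{2π} ∫_0^{1} (15r^2cos(θ)^2 + 30) · r dr dθ.

Inner (r from 0 to 1): 15cos(θ)^2/4 + 15.
Outer (θ from 0 to 2π): 135π/4.

Therefore ∮_C P dx + Q dy = 135π/4.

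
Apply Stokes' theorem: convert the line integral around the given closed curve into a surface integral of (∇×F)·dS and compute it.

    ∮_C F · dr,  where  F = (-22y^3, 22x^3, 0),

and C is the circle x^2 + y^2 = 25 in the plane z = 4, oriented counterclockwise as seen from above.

Let S be the flat disk x^2 + y^2 ≤ 25 in the plane z = 4, with upward unit normal n̂ = ẑ. By Stokes' theorem,

    ∮_C F · dr = ∬_S (∇ × F) · n̂ dS = ∬_D (curl F)_z dA,

where D is the disk x^2 + y^2 ≤ 25.

Compute the curl of F = (-22y^3, 22x^3, 0):
    (∇ × F)_x = ∂F_z/∂y - ∂F_y/∂z = 0,
    (∇ × F)_y = ∂F_x/∂z - ∂F_z/∂x = 0,
    (∇ × F)_z = ∂F_y/∂x - ∂F_x/∂y = 66x^2 + 66y^2.

On z = 4, (curl F)_z = 66x^2 + 66y^2.

Convert to polar (x = r cos θ, y = r sin θ, dA = r dr dθ); the integrand becomes 66r^2, so

    ∬_D (curl F)_z dA = ∫_0^{2π} ∫_0^{5} (66r^2) · r dr dθ.

Inner (r from 0 to 5): 20625/2.
Outer (θ from 0 to 2π): 20625π.

Therefore ∮_C F · dr = 20625π.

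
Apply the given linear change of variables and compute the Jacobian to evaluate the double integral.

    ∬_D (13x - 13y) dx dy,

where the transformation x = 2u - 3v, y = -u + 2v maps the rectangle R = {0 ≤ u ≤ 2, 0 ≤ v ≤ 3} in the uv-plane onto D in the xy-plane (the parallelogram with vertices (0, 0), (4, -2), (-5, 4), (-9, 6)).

Compute the Jacobian determinant of (x, y) with respect to (u, v):

    ∂(x,y)/∂(u,v) = | 2  -3 | = (2)(2) - (-3)(-1) = 1.
                   | -1  2 |

Its absolute value is |J| = 1 (the area scaling factor).

Substituting x = 2u - 3v, y = -u + 2v into the integrand,

    13x - 13y → 39u - 65v,

so the integral becomes

    ∬_R (39u - 65v) · |J| du dv = ∫_0^2 ∫_0^3 (39u - 65v) dv du.

Inner (v): 117u - 585/2.
Outer (u): -351.

Therefore ∬_D (13x - 13y) dx dy = -351.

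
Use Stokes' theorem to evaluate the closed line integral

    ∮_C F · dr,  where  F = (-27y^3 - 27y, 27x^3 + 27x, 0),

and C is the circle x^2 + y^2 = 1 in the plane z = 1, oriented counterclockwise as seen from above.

Let S be the flat disk x^2 + y^2 ≤ 1 in the plane z = 1, with upward unit normal n̂ = ẑ. By Stokes' theorem,

    ∮_C F · dr = ∬_S (∇ × F) · n̂ dS = ∬_D (curl F)_z dA,

where D is the disk x^2 + y^2 ≤ 1.

Compute the curl of F = (-27y^3 - 27y, 27x^3 + 27x, 0):
    (∇ × F)_x = ∂F_z/∂y - ∂F_y/∂z = 0,
    (∇ × F)_y = ∂F_x/∂z - ∂F_z/∂x = 0,
    (∇ × F)_z = ∂F_y/∂x - ∂F_x/∂y = 81x^2 + 81y^2 + 54.

On z = 1, (curl F)_z = 81x^2 + 81y^2 + 54.

Convert to polar (x = r cos θ, y = r sin θ, dA = r dr dθ); the integrand becomes 81r^2 + 54, so

    ∬_D (curl F)_z dA = ∫_0^{2π} ∫_0^{1} (81r^2 + 54) · r dr dθ.

Inner (r from 0 to 1): 189/4.
Outer (θ from 0 to 2π): 189π/2.

Therefore ∮_C F · dr = 189π/2.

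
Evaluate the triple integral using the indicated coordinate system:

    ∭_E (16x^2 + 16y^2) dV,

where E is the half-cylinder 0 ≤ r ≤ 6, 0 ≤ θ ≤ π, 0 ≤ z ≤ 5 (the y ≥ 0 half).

In cylindrical coordinates, x = r cos(θ), y = r sin(θ), z = z, and dV = r dr dθ dz.

The integrand becomes 16r^2, so

    ∭_E (16x^2 + 16y^2) dV = ∫_{0}^{π} ∫_{0}^{6} ∫_{0}^{5} (16r^2) · r dz dr dθ.

Inner (z): 80r^3.
Middle (r from 0 to 6): 25920.
Outer (θ): 25920π.

Therefore the triple integral equals 25920π.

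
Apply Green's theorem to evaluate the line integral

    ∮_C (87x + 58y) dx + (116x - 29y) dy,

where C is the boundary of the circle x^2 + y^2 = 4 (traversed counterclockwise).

Green's theorem converts the closed line integral into a double integral over the enclosed region D:

    ∮_C P dx + Q dy = ∬_D (∂Q/∂x - ∂P/∂y) dA.

Here P = 87x + 58y, Q = 116x - 29y, so

    ∂Q/∂x = 116,    ∂P/∂y = 58,
    ∂Q/∂x - ∂P/∂y = 58.

D is the region x^2 + y^2 ≤ 4. Evaluating the double integral:

In polar coordinates (x = r cos θ, y = r sin θ, dA = r dr dθ) the integrand becomes 58, so

    ∬_D (58) dA = ∫_0^{2π} ∫_0^{2} (58) · r dr dθ.

Inner (r from 0 to 2): 116.
Outer (θ from 0 to 2π): 232π.

Therefore ∮_C P dx + Q dy = 232π.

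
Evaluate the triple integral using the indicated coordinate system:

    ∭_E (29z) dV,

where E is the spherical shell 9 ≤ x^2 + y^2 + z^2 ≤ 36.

In spherical coordinates, x = ρ sin(φ) cos(θ), y = ρ sin(φ) sin(θ), z = ρ cos(φ), and dV = ρ^2 sin(φ) dρ dφ dθ.

The integrand becomes 29ρ cos(φ), so

    ∭_E (29z) dV = ∫_{0}^{2π} ∫_{0}^{π} ∫_{3}^{6} (29ρ cos(φ)) · ρ^2 sin(φ) dρ dφ dθ.

Inner (ρ): 35235sin(2φ)/8.
Middle (φ): 0.
Outer (θ): 0.

Therefore the triple integral equals 0.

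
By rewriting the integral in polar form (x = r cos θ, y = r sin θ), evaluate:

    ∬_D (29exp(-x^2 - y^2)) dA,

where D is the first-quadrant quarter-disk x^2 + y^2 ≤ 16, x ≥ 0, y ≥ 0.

The region D is 0 ≤ r ≤ 4, 0 ≤ θ ≤ π/2 in polar coordinates, where x = r cos(θ), y = r sin(θ), and dA = r dr dθ.

Under the substitution, the integrand becomes 29exp(-r^2), so

    ∬_D (29exp(-x^2 - y^2)) dA = ∫_{0}^{π/2} ∫_{0}^{4} (29exp(-r^2)) · r dr dθ.

Inner integral (in r): ∫_{0}^{4} (29exp(-r^2)) · r dr = 29/2 - 29exp(-16)/2.

Outer integral (in θ): ∫_{0}^{π/2} (29/2 - 29exp(-16)/2) dθ = -29π (1 - exp(16))exp(-16)/4.

Therefore ∬_D (29exp(-x^2 - y^2)) dA = -29π (1 - exp(16))exp(-16)/4.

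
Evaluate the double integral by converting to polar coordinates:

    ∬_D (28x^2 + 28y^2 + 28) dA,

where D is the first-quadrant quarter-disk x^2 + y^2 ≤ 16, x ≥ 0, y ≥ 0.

The region D is 0 ≤ r ≤ 4, 0 ≤ θ ≤ π/2 in polar coordinates, where x = r cos(θ), y = r sin(θ), and dA = r dr dθ.

Under the substitution, the integrand becomes 28r^2 + 28, so

    ∬_D (28x^2 + 28y^2 + 28) dA = ∫_{0}^{π/2} ∫_{0}^{4} (28r^2 + 28) · r dr dθ.

Inner integral (in r): ∫_{0}^{4} (28r^2 + 28) · r dr = 2016.

Outer integral (in θ): ∫_{0}^{π/2} (2016) dθ = 1008π.

Therefore ∬_D (28x^2 + 28y^2 + 28) dA = 1008π.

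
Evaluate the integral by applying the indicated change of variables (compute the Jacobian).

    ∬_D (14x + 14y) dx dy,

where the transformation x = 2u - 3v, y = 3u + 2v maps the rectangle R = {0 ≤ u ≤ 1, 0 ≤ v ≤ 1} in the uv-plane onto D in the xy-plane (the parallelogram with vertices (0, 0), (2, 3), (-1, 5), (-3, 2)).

Compute the Jacobian determinant of (x, y) with respect to (u, v):

    ∂(x,y)/∂(u,v) = | 2  -3 | = (2)(2) - (-3)(3) = 13.
                   | 3  2 |

Its absolute value is |J| = 13 (the area scaling factor).

Substituting x = 2u - 3v, y = 3u + 2v into the integrand,

    14x + 14y → 70u - 14v,

so the integral becomes

    ∬_R (70u - 14v) · |J| du dv = ∫_0^1 ∫_0^1 (910u - 182v) dv du.

Inner (v): 910u - 91.
Outer (u): 364.

Therefore ∬_D (14x + 14y) dx dy = 364.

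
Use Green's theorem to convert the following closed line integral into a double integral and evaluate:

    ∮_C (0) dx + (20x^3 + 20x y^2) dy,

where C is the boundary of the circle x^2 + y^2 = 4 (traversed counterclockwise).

Green's theorem converts the closed line integral into a double integral over the enclosed region D:

    ∮_C P dx + Q dy = ∬_D (∂Q/∂x - ∂P/∂y) dA.

Here P = 0, Q = 20x^3 + 20x y^2, so

    ∂Q/∂x = 60x^2 + 20y^2,    ∂P/∂y = 0,
    ∂Q/∂x - ∂P/∂y = 60x^2 + 20y^2.

D is the region x^2 + y^2 ≤ 4. Evaluating the double integral:

In polar coordinates (x = r cos θ, y = r sin θ, dA = r dr dθ) the integrand becomes 20r^2(cos(2θ) + 2), so

    ∬_D (60x^2 + 20y^2) dA = ∫_0^{2π} ∫_0^{2} (20r^2(cos(2θ) + 2)) · r dr dθ.

Inner (r from 0 to 2): 80cos(2θ) + 160.
Outer (θ from 0 to 2π): 320π.

Therefore ∮_C P dx + Q dy = 320π.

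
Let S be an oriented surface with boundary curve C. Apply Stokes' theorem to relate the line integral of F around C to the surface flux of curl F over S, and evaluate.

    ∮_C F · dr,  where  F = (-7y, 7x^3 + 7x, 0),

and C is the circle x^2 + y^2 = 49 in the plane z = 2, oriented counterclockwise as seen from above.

Let S be the flat disk x^2 + y^2 ≤ 49 in the plane z = 2, with upward unit normal n̂ = ẑ. By Stokes' theorem,

    ∮_C F · dr = ∬_S (∇ × F) · n̂ dS = ∬_D (curl F)_z dA,

where D is the disk x^2 + y^2 ≤ 49.

Compute the curl of F = (-7y, 7x^3 + 7x, 0):
    (∇ × F)_x = ∂F_z/∂y - ∂F_y/∂z = 0,
    (∇ × F)_y = ∂F_x/∂z - ∂F_z/∂x = 0,
    (∇ × F)_z = ∂F_y/∂x - ∂F_x/∂y = 21x^2 + 14.

On z = 2, (curl F)_z = 21x^2 + 14.

Convert to polar (x = r cos θ, y = r sin θ, dA = r dr dθ); the integrand becomes 21r^2cos(θ)^2 + 14, so

    ∬_D (curl F)_z dA = ∫_0^{2π} ∫_0^{7} (21r^2cos(θ)^2 + 14) · r dr dθ.

Inner (r from 0 to 7): 50421cos(θ)^2/4 + 343.
Outer (θ from 0 to 2π): 53165π/4.

Therefore ∮_C F · dr = 53165π/4.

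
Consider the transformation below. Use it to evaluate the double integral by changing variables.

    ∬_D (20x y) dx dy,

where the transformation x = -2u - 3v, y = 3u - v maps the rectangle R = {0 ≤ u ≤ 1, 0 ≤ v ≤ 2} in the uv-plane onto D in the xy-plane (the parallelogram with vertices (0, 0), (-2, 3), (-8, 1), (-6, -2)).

Compute the Jacobian determinant of (x, y) with respect to (u, v):

    ∂(x,y)/∂(u,v) = | -2  -3 | = (-2)(-1) - (-3)(3) = 11.
                   | 3  -1 |

Its absolute value is |J| = 11 (the area scaling factor).

Substituting x = -2u - 3v, y = 3u - v into the integrand,

    20x y → -120u^2 - 140u v + 60v^2,

so the integral becomes

    ∬_R (-120u^2 - 140u v + 60v^2) · |J| du dv = ∫_0^1 ∫_0^2 (-1320u^2 - 1540u v + 660v^2) dv du.

Inner (v): -2640u^2 - 3080u + 1760.
Outer (u): -660.

Therefore ∬_D (20x y) dx dy = -660.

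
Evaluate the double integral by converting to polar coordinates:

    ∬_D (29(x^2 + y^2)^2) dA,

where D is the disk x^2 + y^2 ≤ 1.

The region D is 0 ≤ r ≤ 1, 0 ≤ θ ≤ 2π in polar coordinates, where x = r cos(θ), y = r sin(θ), and dA = r dr dθ.

Under the substitution, the integrand becomes 29r^4, so

    ∬_D (29(x^2 + y^2)^2) dA = ∫_{0}^{2π} ∫_{0}^{1} (29r^4) · r dr dθ.

Inner integral (in r): ∫_{0}^{1} (29r^4) · r dr = 29/6.

Outer integral (in θ): ∫_{0}^{2π} (29/6) dθ = 29π/3.

Therefore ∬_D (29(x^2 + y^2)^2) dA = 29π/3.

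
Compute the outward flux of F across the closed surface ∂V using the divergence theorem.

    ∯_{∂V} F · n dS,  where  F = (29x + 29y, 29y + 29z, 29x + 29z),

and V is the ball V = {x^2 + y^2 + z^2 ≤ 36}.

By the divergence theorem,

    ∯_{∂V} F · n dS = ∭_V (∇ · F) dV.

Compute the divergence:
    ∇ · F = ∂F_x/∂x + ∂F_y/∂y + ∂F_z/∂z = 29 + 29 + 29 = 87.

In spherical coordinates, x = ρ sin(φ) cos(θ), y = ρ sin(φ) sin(θ), z = ρ cos(φ), dV = ρ^2 sin(φ) dρ dφ dθ, with 0 ≤ ρ ≤ 6, 0 ≤ φ ≤ π, 0 ≤ θ ≤ 2π.

The integrand, after substitution and multiplying by the volume element, becomes (87) · ρ^2 sin(φ), so

    ∭_V (∇·F) dV = ∫_0^{2π} ∫_0^{π} ∫_0^{6} (87) · ρ^2 sin(φ) dρ dφ dθ.

Inner (ρ from 0 to 6): 6264sin(φ).
Middle (φ from 0 to π): 12528.
Outer (θ from 0 to 2π): 25056π.

Therefore ∯_{∂V} F · n dS = 25056π.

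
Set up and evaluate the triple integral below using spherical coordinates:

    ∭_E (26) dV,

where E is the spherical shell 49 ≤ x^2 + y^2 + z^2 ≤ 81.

In spherical coordinates, x = ρ sin(φ) cos(θ), y = ρ sin(φ) sin(θ), z = ρ cos(φ), and dV = ρ^2 sin(φ) dρ dφ dθ.

The integrand becomes 26, so

    ∭_E (26) dV = ∫_{0}^{2π} ∫_{0}^{π} ∫_{7}^{9} (26) · ρ^2 sin(φ) dρ dφ dθ.

Inner (ρ): 10036sin(φ)/3.
Middle (φ): 20072/3.
Outer (θ): 40144π/3.

Therefore the triple integral equals 40144π/3.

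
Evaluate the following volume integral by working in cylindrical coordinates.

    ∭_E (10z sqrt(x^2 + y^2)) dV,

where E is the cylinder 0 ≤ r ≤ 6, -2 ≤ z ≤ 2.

In cylindrical coordinates, x = r cos(θ), y = r sin(θ), z = z, and dV = r dr dθ dz.

The integrand becomes 10r z, so

    ∭_E (10z sqrt(x^2 + y^2)) dV = ∫_{0}^{2π} ∫_{0}^{6} ∫_{-2}^{2} (10r z) · r dz dr dθ.

Inner (z): 0.
Middle (r from 0 to 6): 0.
Outer (θ): 0.

Therefore the triple integral equals 0.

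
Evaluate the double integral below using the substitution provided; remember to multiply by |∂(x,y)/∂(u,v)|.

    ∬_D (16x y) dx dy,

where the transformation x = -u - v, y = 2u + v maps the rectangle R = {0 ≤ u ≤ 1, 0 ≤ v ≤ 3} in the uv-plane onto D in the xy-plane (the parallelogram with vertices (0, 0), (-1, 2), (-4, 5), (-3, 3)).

Compute the Jacobian determinant of (x, y) with respect to (u, v):

    ∂(x,y)/∂(u,v) = | -1  -1 | = (-1)(1) - (-1)(2) = 1.
                   | 2  1 |

Its absolute value is |J| = 1 (the area scaling factor).

Substituting x = -u - v, y = 2u + v into the integrand,

    16x y → -32u^2 - 48u v - 16v^2,

so the integral becomes

    ∬_R (-32u^2 - 48u v - 16v^2) · |J| du dv = ∫_0^1 ∫_0^3 (-32u^2 - 48u v - 16v^2) dv du.

Inner (v): -96u^2 - 216u - 144.
Outer (u): -284.

Therefore ∬_D (16x y) dx dy = -284.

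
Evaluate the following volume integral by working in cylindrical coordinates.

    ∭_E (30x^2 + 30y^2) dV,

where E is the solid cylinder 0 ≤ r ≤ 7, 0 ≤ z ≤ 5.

In cylindrical coordinates, x = r cos(θ), y = r sin(θ), z = z, and dV = r dr dθ dz.

The integrand becomes 30r^2, so

    ∭_E (30x^2 + 30y^2) dV = ∫_{0}^{2π} ∫_{0}^{7} ∫_{0}^{5} (30r^2) · r dz dr dθ.

Inner (z): 150r^3.
Middle (r from 0 to 7): 180075/2.
Outer (θ): 180075π.

Therefore the triple integral equals 180075π.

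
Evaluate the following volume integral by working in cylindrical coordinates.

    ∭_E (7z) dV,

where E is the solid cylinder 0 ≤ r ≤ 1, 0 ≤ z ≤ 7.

In cylindrical coordinates, x = r cos(θ), y = r sin(θ), z = z, and dV = r dr dθ dz.

The integrand becomes 7z, so

    ∭_E (7z) dV = ∫_{0}^{2π} ∫_{0}^{1} ∫_{0}^{7} (7z) · r dz dr dθ.

Inner (z): 343r/2.
Middle (r from 0 to 1): 343/4.
Outer (θ): 343π/2.

Therefore the triple integral equals 343π/2.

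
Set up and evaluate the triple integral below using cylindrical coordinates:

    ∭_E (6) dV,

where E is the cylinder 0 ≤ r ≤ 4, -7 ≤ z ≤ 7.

In cylindrical coordinates, x = r cos(θ), y = r sin(θ), z = z, and dV = r dr dθ dz.

The integrand becomes 6, so

    ∭_E (6) dV = ∫_{0}^{2π} ∫_{0}^{4} ∫_{-7}^{7} (6) · r dz dr dθ.

Inner (z): 84r.
Middle (r from 0 to 4): 672.
Outer (θ): 1344π.

Therefore the triple integral equals 1344π.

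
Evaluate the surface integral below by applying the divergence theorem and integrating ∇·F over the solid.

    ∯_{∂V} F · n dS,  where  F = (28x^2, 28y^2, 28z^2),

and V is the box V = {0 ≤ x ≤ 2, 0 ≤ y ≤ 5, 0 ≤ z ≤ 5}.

By the divergence theorem,

    ∯_{∂V} F · n dS = ∭_V (∇ · F) dV.

Compute the divergence:
    ∇ · F = ∂F_x/∂x + ∂F_y/∂y + ∂F_z/∂z = 56x + 56y + 56z.

V is a rectangular box, so dV = dx dy dz with 0 ≤ x ≤ 2, 0 ≤ y ≤ 5, 0 ≤ z ≤ 5.

Integrate (56x + 56y + 56z) over V as an iterated integral:

    ∭_V (∇·F) dV = ∫_0^{2} ∫_0^{5} ∫_0^{5} (56x + 56y + 56z) dz dy dx.

Inner (z from 0 to 5): 280x + 280y + 700.
Middle (y from 0 to 5): 1400x + 7000.
Outer (x from 0 to 2): 16800.

Therefore ∯_{∂V} F · n dS = 16800.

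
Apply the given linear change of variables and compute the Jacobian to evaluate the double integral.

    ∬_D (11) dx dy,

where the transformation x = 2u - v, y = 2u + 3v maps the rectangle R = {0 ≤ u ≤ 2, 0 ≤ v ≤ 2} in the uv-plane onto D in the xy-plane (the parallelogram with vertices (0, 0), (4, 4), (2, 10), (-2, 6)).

Compute the Jacobian determinant of (x, y) with respect to (u, v):

    ∂(x,y)/∂(u,v) = | 2  -1 | = (2)(3) - (-1)(2) = 8.
                   | 2  3 |

Its absolute value is |J| = 8 (the area scaling factor).

Substituting x = 2u - v, y = 2u + 3v into the integrand,

    11 → 11,

so the integral becomes

    ∬_R (11) · |J| du dv = ∫_0^2 ∫_0^2 (88) dv du.

Inner (v): 176.
Outer (u): 352.

Therefore ∬_D (11) dx dy = 352.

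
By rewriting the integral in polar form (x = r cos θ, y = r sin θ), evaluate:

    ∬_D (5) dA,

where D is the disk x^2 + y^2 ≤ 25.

The region D is 0 ≤ r ≤ 5, 0 ≤ θ ≤ 2π in polar coordinates, where x = r cos(θ), y = r sin(θ), and dA = r dr dθ.

Under the substitution, the integrand becomes 5, so

    ∬_D (5) dA = ∫_{0}^{2π} ∫_{0}^{5} (5) · r dr dθ.

Inner integral (in r): ∫_{0}^{5} (5) · r dr = 125/2.

Outer integral (in θ): ∫_{0}^{2π} (125/2) dθ = 125π.

Therefore ∬_D (5) dA = 125π.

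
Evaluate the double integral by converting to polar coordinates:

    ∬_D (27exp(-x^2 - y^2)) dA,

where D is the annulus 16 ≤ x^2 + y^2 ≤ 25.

The region D is 4 ≤ r ≤ 5, 0 ≤ θ ≤ 2π in polar coordinates, where x = r cos(θ), y = r sin(θ), and dA = r dr dθ.

Under the substitution, the integrand becomes 27exp(-r^2), so

    ∬_D (27exp(-x^2 - y^2)) dA = ∫_{0}^{2π} ∫_{4}^{5} (27exp(-r^2)) · r dr dθ.

Inner integral (in r): ∫_{4}^{5} (27exp(-r^2)) · r dr = -(27 - 27exp(9))exp(-25)/2.

Outer integral (in θ): ∫_{0}^{2π} (-(27 - 27exp(9))exp(-25)/2) dθ = -27π (1 - exp(9))exp(-25).

Therefore ∬_D (27exp(-x^2 - y^2)) dA = -27π (1 - exp(9))exp(-25).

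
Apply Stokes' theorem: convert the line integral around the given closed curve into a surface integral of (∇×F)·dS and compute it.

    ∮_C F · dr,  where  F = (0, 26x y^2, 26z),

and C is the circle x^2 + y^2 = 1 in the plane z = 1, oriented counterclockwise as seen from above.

Let S be the flat disk x^2 + y^2 ≤ 1 in the plane z = 1, with upward unit normal n̂ = ẑ. By Stokes' theorem,

    ∮_C F · dr = ∬_S (∇ × F) · n̂ dS = ∬_D (curl F)_z dA,

where D is the disk x^2 + y^2 ≤ 1.

Compute the curl of F = (0, 26x y^2, 26z):
    (∇ × F)_x = ∂F_z/∂y - ∂F_y/∂z = 0,
    (∇ × F)_y = ∂F_x/∂z - ∂F_z/∂x = 0,
    (∇ × F)_z = ∂F_y/∂x - ∂F_x/∂y = 26y^2.

On z = 1, (curl F)_z = 26y^2.

Convert to polar (x = r cos θ, y = r sin θ, dA = r dr dθ); the integrand becomes 26r^2sin(θ)^2, so

    ∬_D (curl F)_z dA = ∫_0^{2π} ∫_0^{1} (26r^2sin(θ)^2) · r dr dθ.

Inner (r from 0 to 1): 13sin(θ)^2/2.
Outer (θ from 0 to 2π): 13π/2.

Therefore ∮_C F · dr = 13π/2.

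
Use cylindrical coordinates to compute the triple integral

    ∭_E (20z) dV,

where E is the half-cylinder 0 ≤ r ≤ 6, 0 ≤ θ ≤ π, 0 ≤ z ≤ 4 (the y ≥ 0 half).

In cylindrical coordinates, x = r cos(θ), y = r sin(θ), z = z, and dV = r dr dθ dz.

The integrand becomes 20z, so

    ∭_E (20z) dV = ∫_{0}^{π} ∫_{0}^{6} ∫_{0}^{4} (20z) · r dz dr dθ.

Inner (z): 160r.
Middle (r from 0 to 6): 2880.
Outer (θ): 2880π.

Therefore the triple integral equals 2880π.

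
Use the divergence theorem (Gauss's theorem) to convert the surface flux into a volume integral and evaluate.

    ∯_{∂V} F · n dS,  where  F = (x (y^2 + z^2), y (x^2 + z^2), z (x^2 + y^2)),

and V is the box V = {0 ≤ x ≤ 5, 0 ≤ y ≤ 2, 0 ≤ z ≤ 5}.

By the divergence theorem,

    ∯_{∂V} F · n dS = ∭_V (∇ · F) dV.

Compute the divergence:
    ∇ · F = ∂F_x/∂x + ∂F_y/∂y + ∂F_z/∂z = y^2 + z^2 + x^2 + z^2 + x^2 + y^2 = 2x^2 + 2y^2 + 2z^2.

V is a rectangular box, so dV = dx dy dz with 0 ≤ x ≤ 5, 0 ≤ y ≤ 2, 0 ≤ z ≤ 5.

Integrate (2x^2 + 2y^2 + 2z^2) over V as an iterated integral:

    ∭_V (∇·F) dV = ∫_0^{5} ∫_0^{2} ∫_0^{5} (2x^2 + 2y^2 + 2z^2) dz dy dx.

Inner (z from 0 to 5): 10x^2 + 10y^2 + 250/3.
Middle (y from 0 to 2): 20x^2 + 580/3.
Outer (x from 0 to 5): 1800.

Therefore ∯_{∂V} F · n dS = 1800.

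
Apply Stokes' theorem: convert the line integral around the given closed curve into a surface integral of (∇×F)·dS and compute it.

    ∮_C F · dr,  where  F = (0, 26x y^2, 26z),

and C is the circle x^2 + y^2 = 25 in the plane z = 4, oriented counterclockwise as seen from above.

Let S be the flat disk x^2 + y^2 ≤ 25 in the plane z = 4, with upward unit normal n̂ = ẑ. By Stokes' theorem,

    ∮_C F · dr = ∬_S (∇ × F) · n̂ dS = ∬_D (curl F)_z dA,

where D is the disk x^2 + y^2 ≤ 25.

Compute the curl of F = (0, 26x y^2, 26z):
    (∇ × F)_x = ∂F_z/∂y - ∂F_y/∂z = 0,
    (∇ × F)_y = ∂F_x/∂z - ∂F_z/∂x = 0,
    (∇ × F)_z = ∂F_y/∂x - ∂F_x/∂y = 26y^2.

On z = 4, (curl F)_z = 26y^2.

Convert to polar (x = r cos θ, y = r sin θ, dA = r dr dθ); the integrand becomes 26r^2sin(θ)^2, so

    ∬_D (curl F)_z dA = ∫_0^{2π} ∫_0^{5} (26r^2sin(θ)^2) · r dr dθ.

Inner (r from 0 to 5): 8125sin(θ)^2/2.
Outer (θ from 0 to 2π): 8125π/2.

Therefore ∮_C F · dr = 8125π/2.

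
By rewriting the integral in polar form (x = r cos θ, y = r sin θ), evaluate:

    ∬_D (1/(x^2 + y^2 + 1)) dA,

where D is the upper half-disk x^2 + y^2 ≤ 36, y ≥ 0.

The region D is 0 ≤ r ≤ 6, 0 ≤ θ ≤ π in polar coordinates, where x = r cos(θ), y = r sin(θ), and dA = r dr dθ.

Under the substitution, the integrand becomes 1/(r^2 + 1), so

    ∬_D (1/(x^2 + y^2 + 1)) dA = ∫_{0}^{π} ∫_{0}^{6} (1/(r^2 + 1)) · r dr dθ.

Inner integral (in r): ∫_{0}^{6} (1/(r^2 + 1)) · r dr = log(37)/2.

Outer integral (in θ): ∫_{0}^{π} (log(37)/2) dθ = π log(37)/2.

Therefore ∬_D (1/(x^2 + y^2 + 1)) dA = π log(37)/2.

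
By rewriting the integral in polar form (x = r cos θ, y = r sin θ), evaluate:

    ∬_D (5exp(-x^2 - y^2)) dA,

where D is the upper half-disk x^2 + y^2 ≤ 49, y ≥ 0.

The region D is 0 ≤ r ≤ 7, 0 ≤ θ ≤ π in polar coordinates, where x = r cos(θ), y = r sin(θ), and dA = r dr dθ.

Under the substitution, the integrand becomes 5exp(-r^2), so

    ∬_D (5exp(-x^2 - y^2)) dA = ∫_{0}^{π} ∫_{0}^{7} (5exp(-r^2)) · r dr dθ.

Inner integral (in r): ∫_{0}^{7} (5exp(-r^2)) · r dr = 5/2 - 5exp(-49)/2.

Outer integral (in θ): ∫_{0}^{π} (5/2 - 5exp(-49)/2) dθ = -5π (1 - exp(49))exp(-49)/2.

Therefore ∬_D (5exp(-x^2 - y^2)) dA = -5π (1 - exp(49))exp(-49)/2.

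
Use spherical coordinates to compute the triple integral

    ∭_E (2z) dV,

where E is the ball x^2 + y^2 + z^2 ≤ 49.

In spherical coordinates, x = ρ sin(φ) cos(θ), y = ρ sin(φ) sin(θ), z = ρ cos(φ), and dV = ρ^2 sin(φ) dρ dφ dθ.

The integrand becomes 2ρ cos(φ), so

    ∭_E (2z) dV = ∫_{0}^{2π} ∫_{0}^{π} ∫_{0}^{7} (2ρ cos(φ)) · ρ^2 sin(φ) dρ dφ dθ.

Inner (ρ): 2401sin(2φ)/4.
Middle (φ): 0.
Outer (θ): 0.

Therefore the triple integral equals 0.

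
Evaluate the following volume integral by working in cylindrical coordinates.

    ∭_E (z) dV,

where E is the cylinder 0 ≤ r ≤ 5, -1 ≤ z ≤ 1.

In cylindrical coordinates, x = r cos(θ), y = r sin(θ), z = z, and dV = r dr dθ dz.

The integrand becomes z, so

    ∭_E (z) dV = ∫_{0}^{2π} ∫_{0}^{5} ∫_{-1}^{1} (z) · r dz dr dθ.

Inner (z): 0.
Middle (r from 0 to 5): 0.
Outer (θ): 0.

Therefore the triple integral equals 0.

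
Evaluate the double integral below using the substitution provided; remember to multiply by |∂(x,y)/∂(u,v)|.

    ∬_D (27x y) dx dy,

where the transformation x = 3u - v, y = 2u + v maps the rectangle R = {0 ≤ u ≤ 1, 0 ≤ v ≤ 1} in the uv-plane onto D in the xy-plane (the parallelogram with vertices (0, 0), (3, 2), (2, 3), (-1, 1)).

Compute the Jacobian determinant of (x, y) with respect to (u, v):

    ∂(x,y)/∂(u,v) = | 3  -1 | = (3)(1) - (-1)(2) = 5.
                   | 2  1 |

Its absolute value is |J| = 5 (the area scaling factor).

Substituting x = 3u - v, y = 2u + v into the integrand,

    27x y → 162u^2 + 27u v - 27v^2,

so the integral becomes

    ∬_R (162u^2 + 27u v - 27v^2) · |J| du dv = ∫_0^1 ∫_0^1 (810u^2 + 135u v - 135v^2) dv du.

Inner (v): 810u^2 + 135u/2 - 45.
Outer (u): 1035/4.

Therefore ∬_D (27x y) dx dy = 1035/4.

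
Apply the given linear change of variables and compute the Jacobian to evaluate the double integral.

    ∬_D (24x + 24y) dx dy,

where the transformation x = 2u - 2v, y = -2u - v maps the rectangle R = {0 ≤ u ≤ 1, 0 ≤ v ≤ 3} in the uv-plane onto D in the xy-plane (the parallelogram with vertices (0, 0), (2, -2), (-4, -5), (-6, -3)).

Compute the Jacobian determinant of (x, y) with respect to (u, v):

    ∂(x,y)/∂(u,v) = | 2  -2 | = (2)(-1) - (-2)(-2) = -6.
                   | -2  -1 |

Its absolute value is |J| = 6 (the area scaling factor).

Substituting x = 2u - 2v, y = -2u - v into the integrand,

    24x + 24y → -72v,

so the integral becomes

    ∬_R (-72v) · |J| du dv = ∫_0^1 ∫_0^3 (-432v) dv du.

Inner (v): -1944.
Outer (u): -1944.

Therefore ∬_D (24x + 24y) dx dy = -1944.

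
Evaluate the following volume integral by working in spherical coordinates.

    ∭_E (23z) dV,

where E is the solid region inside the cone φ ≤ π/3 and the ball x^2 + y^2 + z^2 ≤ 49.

In spherical coordinates, x = ρ sin(φ) cos(θ), y = ρ sin(φ) sin(θ), z = ρ cos(φ), and dV = ρ^2 sin(φ) dρ dφ dθ.

The integrand becomes 23ρ cos(φ), so

    ∭_E (23z) dV = ∫_{0}^{2π} ∫_{0}^{π/3} ∫_{0}^{7} (23ρ cos(φ)) · ρ^2 sin(φ) dρ dφ dθ.

Inner (ρ): 55223sin(2φ)/8.
Middle (φ): 165669/32.
Outer (θ): 165669π/16.

Therefore the triple integral equals 165669π/16.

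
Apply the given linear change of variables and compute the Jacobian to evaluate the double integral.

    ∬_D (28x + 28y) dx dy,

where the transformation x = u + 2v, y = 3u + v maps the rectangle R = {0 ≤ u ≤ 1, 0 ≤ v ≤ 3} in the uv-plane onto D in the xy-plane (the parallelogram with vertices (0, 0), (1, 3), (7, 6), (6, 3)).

Compute the Jacobian determinant of (x, y) with respect to (u, v):

    ∂(x,y)/∂(u,v) = | 1  2 | = (1)(1) - (2)(3) = -5.
                   | 3  1 |

Its absolute value is |J| = 5 (the area scaling factor).

Substituting x = u + 2v, y = 3u + v into the integrand,

    28x + 28y → 112u + 84v,

so the integral becomes

    ∬_R (112u + 84v) · |J| du dv = ∫_0^1 ∫_0^3 (560u + 420v) dv du.

Inner (v): 1680u + 1890.
Outer (u): 2730.

Therefore ∬_D (28x + 28y) dx dy = 2730.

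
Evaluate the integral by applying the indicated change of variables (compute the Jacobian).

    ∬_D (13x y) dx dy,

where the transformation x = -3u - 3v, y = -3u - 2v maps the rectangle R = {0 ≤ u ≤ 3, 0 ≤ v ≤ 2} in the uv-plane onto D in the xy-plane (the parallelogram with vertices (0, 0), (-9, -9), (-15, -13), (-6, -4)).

Compute the Jacobian determinant of (x, y) with respect to (u, v):

    ∂(x,y)/∂(u,v) = | -3  -3 | = (-3)(-2) - (-3)(-3) = -3.
                   | -3  -2 |

Its absolute value is |J| = 3 (the area scaling factor).

Substituting x = -3u - 3v, y = -3u - 2v into the integrand,

    13x y → 117u^2 + 195u v + 78v^2,

so the integral becomes

    ∬_R (117u^2 + 195u v + 78v^2) · |J| du dv = ∫_0^3 ∫_0^2 (351u^2 + 585u v + 234v^2) dv du.

Inner (v): 702u^2 + 1170u + 624.
Outer (u): 13455.

Therefore ∬_D (13x y) dx dy = 13455.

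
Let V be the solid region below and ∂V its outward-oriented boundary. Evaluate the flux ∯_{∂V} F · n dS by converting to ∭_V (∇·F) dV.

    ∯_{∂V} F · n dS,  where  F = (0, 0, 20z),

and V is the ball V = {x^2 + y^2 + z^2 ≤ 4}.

By the divergence theorem,

    ∯_{∂V} F · n dS = ∭_V (∇ · F) dV.

Compute the divergence:
    ∇ · F = ∂F_x/∂x + ∂F_y/∂y + ∂F_z/∂z = 0 + 0 + 20 = 20.

In spherical coordinates, x = ρ sin(φ) cos(θ), y = ρ sin(φ) sin(θ), z = ρ cos(φ), dV = ρ^2 sin(φ) dρ dφ dθ, with 0 ≤ ρ ≤ 2, 0 ≤ φ ≤ π, 0 ≤ θ ≤ 2π.

The integrand, after substitution and multiplying by the volume element, becomes (20) · ρ^2 sin(φ), so

    ∭_V (∇·F) dV = ∫_0^{2π} ∫_0^{π} ∫_0^{2} (20) · ρ^2 sin(φ) dρ dφ dθ.

Inner (ρ from 0 to 2): 160sin(φ)/3.
Middle (φ from 0 to π): 320/3.
Outer (θ from 0 to 2π): 640π/3.

Therefore ∯_{∂V} F · n dS = 640π/3.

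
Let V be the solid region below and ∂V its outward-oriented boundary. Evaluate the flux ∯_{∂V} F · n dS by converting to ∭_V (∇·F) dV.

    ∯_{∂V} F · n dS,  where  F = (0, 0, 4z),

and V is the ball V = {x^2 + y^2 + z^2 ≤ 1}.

By the divergence theorem,

    ∯_{∂V} F · n dS = ∭_V (∇ · F) dV.

Compute the divergence:
    ∇ · F = ∂F_x/∂x + ∂F_y/∂y + ∂F_z/∂z = 0 + 0 + 4 = 4.

In spherical coordinates, x = ρ sin(φ) cos(θ), y = ρ sin(φ) sin(θ), z = ρ cos(φ), dV = ρ^2 sin(φ) dρ dφ dθ, with 0 ≤ ρ ≤ 1, 0 ≤ φ ≤ π, 0 ≤ θ ≤ 2π.

The integrand, after substitution and multiplying by the volume element, becomes (4) · ρ^2 sin(φ), so

    ∭_V (∇·F) dV = ∫_0^{2π} ∫_0^{π} ∫_0^{1} (4) · ρ^2 sin(φ) dρ dφ dθ.

Inner (ρ from 0 to 1): 4sin(φ)/3.
Middle (φ from 0 to π): 8/3.
Outer (θ from 0 to 2π): 16π/3.

Therefore ∯_{∂V} F · n dS = 16π/3.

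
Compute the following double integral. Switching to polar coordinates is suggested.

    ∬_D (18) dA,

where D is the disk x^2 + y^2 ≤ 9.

The region D is 0 ≤ r ≤ 3, 0 ≤ θ ≤ 2π in polar coordinates, where x = r cos(θ), y = r sin(θ), and dA = r dr dθ.

Under the substitution, the integrand becomes 18, so

    ∬_D (18) dA = ∫_{0}^{2π} ∫_{0}^{3} (18) · r dr dθ.

Inner integral (in r): ∫_{0}^{3} (18) · r dr = 81.

Outer integral (in θ): ∫_{0}^{2π} (81) dθ = 162π.

Therefore ∬_D (18) dA = 162π.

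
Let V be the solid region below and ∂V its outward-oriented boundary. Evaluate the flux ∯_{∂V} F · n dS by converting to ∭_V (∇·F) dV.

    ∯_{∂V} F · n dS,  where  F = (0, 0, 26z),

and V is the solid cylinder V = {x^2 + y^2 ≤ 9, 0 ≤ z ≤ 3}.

By the divergence theorem,

    ∯_{∂V} F · n dS = ∭_V (∇ · F) dV.

Compute the divergence:
    ∇ · F = ∂F_x/∂x + ∂F_y/∂y + ∂F_z/∂z = 0 + 0 + 26 = 26.

In cylindrical coordinates, x = r cos(θ), y = r sin(θ), z = z, dV = r dr dθ dz, with 0 ≤ r ≤ 3, 0 ≤ θ ≤ 2π, 0 ≤ z ≤ 3.

The integrand, after substitution and multiplying by the volume element, becomes (26) · r, so

    ∭_V (∇·F) dV = ∫_0^{2π} ∫_0^{3} ∫_0^{3} (26) · r dz dr dθ.

Inner (z from 0 to 3): 78r.
Middle (r from 0 to 3): 351.
Outer (θ from 0 to 2π): 702π.

Therefore ∯_{∂V} F · n dS = 702π.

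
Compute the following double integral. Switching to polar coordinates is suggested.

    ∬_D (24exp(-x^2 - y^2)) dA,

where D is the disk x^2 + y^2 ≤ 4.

The region D is 0 ≤ r ≤ 2, 0 ≤ θ ≤ 2π in polar coordinates, where x = r cos(θ), y = r sin(θ), and dA = r dr dθ.

Under the substitution, the integrand becomes 24exp(-r^2), so

    ∬_D (24exp(-x^2 - y^2)) dA = ∫_{0}^{2π} ∫_{0}^{2} (24exp(-r^2)) · r dr dθ.

Inner integral (in r): ∫_{0}^{2} (24exp(-r^2)) · r dr = 12 - 12exp(-4).

Outer integral (in θ): ∫_{0}^{2π} (12 - 12exp(-4)) dθ = -24π exp(-4) + 24π.

Therefore ∬_D (24exp(-x^2 - y^2)) dA = -24π exp(-4) + 24π.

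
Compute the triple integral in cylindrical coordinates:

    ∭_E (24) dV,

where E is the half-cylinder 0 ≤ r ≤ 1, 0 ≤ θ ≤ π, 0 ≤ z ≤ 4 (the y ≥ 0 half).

In cylindrical coordinates, x = r cos(θ), y = r sin(θ), z = z, and dV = r dr dθ dz.

The integrand becomes 24, so

    ∭_E (24) dV = ∫_{0}^{π} ∫_{0}^{1} ∫_{0}^{4} (24) · r dz dr dθ.

Inner (z): 96r.
Middle (r from 0 to 1): 48.
Outer (θ): 48π.

Therefore the triple integral equals 48π.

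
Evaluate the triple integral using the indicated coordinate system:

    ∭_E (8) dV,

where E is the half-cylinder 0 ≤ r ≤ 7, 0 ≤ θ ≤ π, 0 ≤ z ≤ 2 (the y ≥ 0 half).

In cylindrical coordinates, x = r cos(θ), y = r sin(θ), z = z, and dV = r dr dθ dz.

The integrand becomes 8, so

    ∭_E (8) dV = ∫_{0}^{π} ∫_{0}^{7} ∫_{0}^{2} (8) · r dz dr dθ.

Inner (z): 16r.
Middle (r from 0 to 7): 392.
Outer (θ): 392π.

Therefore the triple integral equals 392π.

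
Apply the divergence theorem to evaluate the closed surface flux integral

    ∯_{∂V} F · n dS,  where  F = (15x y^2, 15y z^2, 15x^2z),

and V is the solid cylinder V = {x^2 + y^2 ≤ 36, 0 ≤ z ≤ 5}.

By the divergence theorem,

    ∯_{∂V} F · n dS = ∭_V (∇ · F) dV.

Compute the divergence:
    ∇ · F = ∂F_x/∂x + ∂F_y/∂y + ∂F_z/∂z = 15y^2 + 15z^2 + 15x^2 = 15x^2 + 15y^2 + 15z^2.

In cylindrical coordinates, x = r cos(θ), y = r sin(θ), z = z, dV = r dr dθ dz, with 0 ≤ r ≤ 6, 0 ≤ θ ≤ 2π, 0 ≤ z ≤ 5.

The integrand, after substitution and multiplying by the volume element, becomes (15r^2 + 15z^2) · r, so

    ∭_V (∇·F) dV = ∫_0^{2π} ∫_0^{6} ∫_0^{5} (15r^2 + 15z^2) · r dz dr dθ.

Inner (z from 0 to 5): 75r^3 + 625r.
Middle (r from 0 to 6): 35550.
Outer (θ from 0 to 2π): 71100π.

Therefore ∯_{∂V} F · n dS = 71100π.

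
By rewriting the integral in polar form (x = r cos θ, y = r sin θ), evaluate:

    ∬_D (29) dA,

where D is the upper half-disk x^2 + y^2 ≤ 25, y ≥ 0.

The region D is 0 ≤ r ≤ 5, 0 ≤ θ ≤ π in polar coordinates, where x = r cos(θ), y = r sin(θ), and dA = r dr dθ.

Under the substitution, the integrand becomes 29, so

    ∬_D (29) dA = ∫_{0}^{π} ∫_{0}^{5} (29) · r dr dθ.

Inner integral (in r): ∫_{0}^{5} (29) · r dr = 725/2.

Outer integral (in θ): ∫_{0}^{π} (725/2) dθ = 725π/2.

Therefore ∬_D (29) dA = 725π/2.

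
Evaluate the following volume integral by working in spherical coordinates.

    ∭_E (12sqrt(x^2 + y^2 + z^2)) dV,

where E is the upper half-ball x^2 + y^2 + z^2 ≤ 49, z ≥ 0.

In spherical coordinates, x = ρ sin(φ) cos(θ), y = ρ sin(φ) sin(θ), z = ρ cos(φ), and dV = ρ^2 sin(φ) dρ dφ dθ.

The integrand becomes 12ρ, so

    ∭_E (12sqrt(x^2 + y^2 + z^2)) dV = ∫_{0}^{2π} ∫_{0}^{π/2} ∫_{0}^{7} (12ρ) · ρ^2 sin(φ) dρ dφ dθ.

Inner (ρ): 7203sin(φ).
Middle (φ): 7203.
Outer (θ): 14406π.

Therefore the triple integral equals 14406π.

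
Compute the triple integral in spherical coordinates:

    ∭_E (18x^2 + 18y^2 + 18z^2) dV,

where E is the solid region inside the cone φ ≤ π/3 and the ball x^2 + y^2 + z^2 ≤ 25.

In spherical coordinates, x = ρ sin(φ) cos(θ), y = ρ sin(φ) sin(θ), z = ρ cos(φ), and dV = ρ^2 sin(φ) dρ dφ dθ.

The integrand becomes 18ρ^2, so

    ∭_E (18x^2 + 18y^2 + 18z^2) dV = ∫_{0}^{2π} ∫_{0}^{π/3} ∫_{0}^{5} (18ρ^2) · ρ^2 sin(φ) dρ dφ dθ.

Inner (ρ): 11250sin(φ).
Middle (φ): 5625.
Outer (θ): 11250π.

Therefore the triple integral equals 11250π.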